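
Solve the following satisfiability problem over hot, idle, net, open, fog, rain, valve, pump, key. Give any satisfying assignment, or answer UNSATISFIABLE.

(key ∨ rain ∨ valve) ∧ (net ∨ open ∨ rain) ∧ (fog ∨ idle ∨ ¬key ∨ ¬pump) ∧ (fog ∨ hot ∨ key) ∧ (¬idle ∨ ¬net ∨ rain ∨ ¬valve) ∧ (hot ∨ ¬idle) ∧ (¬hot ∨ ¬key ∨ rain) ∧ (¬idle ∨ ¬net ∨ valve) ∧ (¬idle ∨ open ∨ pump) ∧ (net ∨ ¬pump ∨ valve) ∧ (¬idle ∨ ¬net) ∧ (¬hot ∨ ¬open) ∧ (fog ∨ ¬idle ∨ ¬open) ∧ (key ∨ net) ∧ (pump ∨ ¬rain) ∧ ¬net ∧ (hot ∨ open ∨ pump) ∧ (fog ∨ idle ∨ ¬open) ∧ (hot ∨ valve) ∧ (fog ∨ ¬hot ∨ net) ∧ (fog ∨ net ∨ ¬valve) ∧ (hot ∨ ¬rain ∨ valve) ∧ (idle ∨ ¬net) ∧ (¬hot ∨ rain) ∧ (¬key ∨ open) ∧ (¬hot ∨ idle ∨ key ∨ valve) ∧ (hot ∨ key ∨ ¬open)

Unit clause (¬net) forces net = False.
In (key ∨ net) only key is left, so key = True.
In (¬key ∨ open) only open is left, so open = True.
In (¬hot ∨ ¬open) only ¬hot is left, so hot = False.
In (hot ∨ valve) only valve is left, so valve = True.
In (fog ∨ net ∨ ¬valve) only fog is left, so fog = True.
In (hot ∨ ¬idle) only ¬idle is left, so idle = False.
Set rain = False.
Set pump = False.
All clauses satisfied.

hot: False; idle: False; net: False; open: True; fog: True; rain: False; valve: True; pump: False; key: True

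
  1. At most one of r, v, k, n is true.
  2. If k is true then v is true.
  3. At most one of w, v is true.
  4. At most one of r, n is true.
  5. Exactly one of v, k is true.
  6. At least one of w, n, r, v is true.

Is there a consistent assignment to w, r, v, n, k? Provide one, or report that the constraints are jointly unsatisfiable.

w = False; r = False; v = True; n = False; k = False

  (1) {r, v, k, n}: 1 true — at most one ✓
  (2) k=F ⇒ v: vacuous ✓
  (3) {w, v}: 1 true — at most one ✓
  (4) {r, n}: 0 true — at most one ✓
  (5) {v, k}: 1 true — exactly one ✓
  (6) {w, n, r, v}: 1 true — at least one ✓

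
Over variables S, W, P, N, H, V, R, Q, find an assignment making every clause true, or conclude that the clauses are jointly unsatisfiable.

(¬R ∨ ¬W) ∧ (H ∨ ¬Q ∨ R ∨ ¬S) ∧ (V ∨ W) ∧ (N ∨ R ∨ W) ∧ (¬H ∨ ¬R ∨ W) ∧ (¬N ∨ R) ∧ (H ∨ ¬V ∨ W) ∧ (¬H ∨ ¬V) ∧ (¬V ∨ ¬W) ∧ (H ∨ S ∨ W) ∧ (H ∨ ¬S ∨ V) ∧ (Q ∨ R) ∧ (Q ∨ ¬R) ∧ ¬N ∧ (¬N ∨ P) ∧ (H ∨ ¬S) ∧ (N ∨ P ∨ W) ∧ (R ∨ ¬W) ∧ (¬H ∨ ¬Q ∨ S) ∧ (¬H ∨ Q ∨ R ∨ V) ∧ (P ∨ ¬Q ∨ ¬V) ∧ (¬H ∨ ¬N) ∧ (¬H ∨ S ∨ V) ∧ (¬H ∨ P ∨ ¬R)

No satisfying assignment exists.

Case W = True:
  (¬R ∨ ¬W) forces R = False.
  Clause (R ∨ ¬W) is falsified — contradiction.
Case W = False:
  (V ∨ W) forces V = True.
  (H ∨ ¬V ∨ W) forces H = True.
  Clause (¬H ∨ ¬V) is falsified — contradiction.
Both cases fail, so the formula is unsatisfiable.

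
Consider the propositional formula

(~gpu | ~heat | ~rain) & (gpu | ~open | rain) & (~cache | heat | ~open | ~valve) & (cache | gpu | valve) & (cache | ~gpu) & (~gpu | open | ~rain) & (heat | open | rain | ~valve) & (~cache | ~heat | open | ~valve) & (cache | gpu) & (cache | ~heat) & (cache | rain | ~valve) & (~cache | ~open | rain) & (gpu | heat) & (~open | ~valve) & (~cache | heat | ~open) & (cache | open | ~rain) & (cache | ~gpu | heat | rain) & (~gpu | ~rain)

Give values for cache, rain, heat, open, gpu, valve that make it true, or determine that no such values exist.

cache: True; rain: True; heat: True; open: False; gpu: False; valve: False

Set cache = True.
Set rain = True.
  then (~gpu | ~rain) forces gpu = False.
  then (gpu | heat) forces heat = True.
Set open = False.
  then (~cache | ~heat | open | ~valve) forces valve = False.
All clauses satisfied.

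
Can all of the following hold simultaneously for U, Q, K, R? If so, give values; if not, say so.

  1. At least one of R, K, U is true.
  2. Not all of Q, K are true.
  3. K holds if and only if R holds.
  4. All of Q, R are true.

Unsatisfiable

Case R = True:
  (3) with R=T forces K = True.
  (2) with K=T forces Q = False.
  Constraint (4) is violated (Q=F) — contradiction.
Case R = False:
  Constraint (4) is violated (R=F) — contradiction.
Both cases fail — unsatisfiable.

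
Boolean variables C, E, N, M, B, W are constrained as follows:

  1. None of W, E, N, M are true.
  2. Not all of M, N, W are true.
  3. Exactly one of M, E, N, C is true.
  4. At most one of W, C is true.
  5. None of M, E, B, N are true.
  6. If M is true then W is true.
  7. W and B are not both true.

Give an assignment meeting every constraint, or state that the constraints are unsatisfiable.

C: True; E: False; N: False; M: False; B: False; W: False

  (1) {W, E, N, M}: 0 true — none ✓
  (2) {M, N, W}: 0/3 true — not all ✓
  (3) {M, E, N, C}: 1 true — exactly one ✓
  (4) {W, C}: 1 true — at most one ✓
  (5) {M, E, B, N}: 0 true — none ✓
  (6) M=F ⇒ W: vacuous ✓
  (7) W=F, B=F — not both ✓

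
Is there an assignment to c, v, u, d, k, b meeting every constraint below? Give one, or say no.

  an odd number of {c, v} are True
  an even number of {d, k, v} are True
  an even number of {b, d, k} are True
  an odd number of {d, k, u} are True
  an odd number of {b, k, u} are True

c: True; v: False; u: True; d: False; k: False; b: False

{c, v}: 1 true → odd ✓
{d, k, v}: 0 true → even ✓
{b, d, k}: 0 true → even ✓
{d, k, u}: 1 true → odd ✓
{b, k, u}: 1 true → odd ✓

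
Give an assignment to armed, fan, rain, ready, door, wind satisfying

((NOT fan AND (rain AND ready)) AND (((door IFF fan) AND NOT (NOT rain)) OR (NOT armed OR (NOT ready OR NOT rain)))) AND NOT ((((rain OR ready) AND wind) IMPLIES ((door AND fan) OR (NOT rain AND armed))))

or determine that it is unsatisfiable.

armed=F, fan=F, rain=T, ready=T, door=F, wind=T

  (NOT fan AND (rain AND ready)) AND (((door IFF fan) AND NOT (NOT rain)) OR (NOT armed OR (NOT ready OR NOT rain))) = True
    NOT fan AND (rain AND ready) = True
      NOT fan = True
      rain AND ready = True
    ((door IFF fan) AND NOT (NOT rain)) OR (NOT armed OR (NOT ready OR NOT rain)) = True
      (door IFF fan) AND NOT (NOT rain) = True
        door IFF fan = True
        NOT (NOT rain) = True
          NOT rain = False
      NOT armed OR (NOT ready OR NOT rain) = True
        NOT armed = True
        NOT ready OR NOT rain = False
          NOT ready = False
          NOT rain = False
  NOT ((((rain OR ready) AND wind) IMPLIES ((door AND fan) OR (NOT rain AND armed)))) = True
    ((rain OR ready) AND wind) IMPLIES ((door AND fan) OR (NOT rain AND armed)) = False
      (rain OR ready) AND wind = True
        rain OR ready = True
      (door AND fan) OR (NOT rain AND armed) = False
        door AND fan = False
        NOT rain AND armed = False
          NOT rain = False
Both conjuncts True, so the formula holds.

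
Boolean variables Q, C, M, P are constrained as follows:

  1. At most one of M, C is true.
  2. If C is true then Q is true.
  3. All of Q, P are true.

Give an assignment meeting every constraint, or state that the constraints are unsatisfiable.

Q = True, C = False, M = True, P = True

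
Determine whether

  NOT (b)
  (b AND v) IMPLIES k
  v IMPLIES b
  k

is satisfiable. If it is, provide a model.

Unit clause (NOT b) forces b = False.
Unit clause (k) forces k = True.
In (b OR NOT v) only NOT v is left, so v = False.
All clauses satisfied.

k = True, b = False, v = False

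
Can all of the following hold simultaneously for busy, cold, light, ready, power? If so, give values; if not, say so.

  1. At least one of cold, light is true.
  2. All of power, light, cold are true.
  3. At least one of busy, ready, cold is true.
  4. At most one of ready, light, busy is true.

busy = False, cold = True, light = True, ready = False, power = True

  (1) {cold, light}: 2 true — at least one ✓
  (2) {power, light, cold}: all 3 true ✓
  (3) {busy, ready, cold}: 1 true — at least one ✓
  (4) {ready, light, busy}: 1 true — at most one ✓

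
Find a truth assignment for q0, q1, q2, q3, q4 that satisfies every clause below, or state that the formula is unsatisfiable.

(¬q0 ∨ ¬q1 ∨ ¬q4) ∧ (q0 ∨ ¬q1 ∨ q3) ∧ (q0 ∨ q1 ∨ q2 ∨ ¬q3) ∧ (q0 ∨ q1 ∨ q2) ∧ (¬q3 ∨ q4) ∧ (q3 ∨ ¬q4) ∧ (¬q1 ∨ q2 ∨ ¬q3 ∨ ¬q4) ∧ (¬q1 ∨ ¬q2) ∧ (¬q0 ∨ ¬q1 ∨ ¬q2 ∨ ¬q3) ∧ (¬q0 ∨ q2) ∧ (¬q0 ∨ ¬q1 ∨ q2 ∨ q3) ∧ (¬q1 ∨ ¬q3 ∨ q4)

Set q0 = True.
  then (¬q0 ∨ q2) forces q2 = True.
  then (¬q1 ∨ ¬q2) forces q1 = False.
Set q3 = True.
  then (¬q3 ∨ q4) forces q4 = True.
All clauses satisfied.

q0 = True; q1 = False; q2 = True; q3 = True; q4 = True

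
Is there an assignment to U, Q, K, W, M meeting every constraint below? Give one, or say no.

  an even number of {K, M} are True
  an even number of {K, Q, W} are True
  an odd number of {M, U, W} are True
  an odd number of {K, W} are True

U=F, Q=T, K=T, W=F, M=T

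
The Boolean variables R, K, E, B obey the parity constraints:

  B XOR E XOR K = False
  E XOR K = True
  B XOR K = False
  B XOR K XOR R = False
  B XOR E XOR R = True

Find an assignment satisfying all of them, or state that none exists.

R=F; K=T; E=F; B=T

B XOR E XOR K = T XOR F XOR T = False ✓
E XOR K = F XOR T = True ✓
B XOR K = T XOR T = False ✓
B XOR K XOR R = T XOR T XOR F = False ✓
B XOR E XOR R = T XOR F XOR F = True ✓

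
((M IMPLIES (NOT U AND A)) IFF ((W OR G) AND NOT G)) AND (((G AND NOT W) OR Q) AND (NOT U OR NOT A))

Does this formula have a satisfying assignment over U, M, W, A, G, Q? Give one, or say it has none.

U=F, M=T, W=T, A=T, G=F, Q=T

  (M IMPLIES (NOT U AND A)) IFF ((W OR G) AND NOT G) = True
    M IMPLIES (NOT U AND A) = True
      NOT U AND A = True
        NOT U = True
    (W OR G) AND NOT G = True
      W OR G = True
      NOT G = True
  ((G AND NOT W) OR Q) AND (NOT U OR NOT A) = True
    (G AND NOT W) OR Q = True
      G AND NOT W = False
        NOT W = False
    NOT U OR NOT A = True
      NOT U = True
      NOT A = False
Both conjuncts True, so the formula holds.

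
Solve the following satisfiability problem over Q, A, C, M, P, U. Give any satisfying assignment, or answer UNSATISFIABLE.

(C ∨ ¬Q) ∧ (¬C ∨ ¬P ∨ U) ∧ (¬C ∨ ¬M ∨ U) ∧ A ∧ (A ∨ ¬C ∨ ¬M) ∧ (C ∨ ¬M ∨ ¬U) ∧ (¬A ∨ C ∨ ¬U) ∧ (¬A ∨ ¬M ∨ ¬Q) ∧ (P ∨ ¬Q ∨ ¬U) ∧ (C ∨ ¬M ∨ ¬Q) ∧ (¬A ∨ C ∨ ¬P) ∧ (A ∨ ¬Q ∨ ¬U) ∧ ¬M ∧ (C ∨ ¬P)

Unit clause (A) forces A = True.
Unit clause (¬M) forces M = False.
Set Q = False.
Set C = False.
  then (¬A ∨ C ∨ ¬U) forces U = False.
  then (¬A ∨ C ∨ ¬P) forces P = False.
All clauses satisfied.

Q=F; A=T; C=F; M=F; P=F; U=F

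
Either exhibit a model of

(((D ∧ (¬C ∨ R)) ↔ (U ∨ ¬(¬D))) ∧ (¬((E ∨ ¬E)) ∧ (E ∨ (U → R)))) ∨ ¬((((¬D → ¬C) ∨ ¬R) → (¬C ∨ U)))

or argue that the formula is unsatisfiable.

C=T, E=F, U=F, R=F, D=T

  (((D ∧ (¬C ∨ R)) ↔ (U ∨ ¬(¬D))) ∧ (¬((E ∨ ¬E)) ∧ (E ∨ (U → R)))) ∨ ¬((((¬D → ¬C) ∨ ¬R) → (¬C ∨ U))) = True
    ((D ∧ (¬C ∨ R)) ↔ (U ∨ ¬(¬D))) ∧ (¬((E ∨ ¬E)) ∧ (E ∨ (U → R))) = False
      (D ∧ (¬C ∨ R)) ↔ (U ∨ ¬(¬D)) = False
        D ∧ (¬C ∨ R) = False
          ¬C ∨ R = False
            ¬C = False
        U ∨ ¬(¬D) = True
          ¬(¬D) = True
            ¬D = False
      ¬((E ∨ ¬E)) ∧ (E ∨ (U → R)) = False
        ¬((E ∨ ¬E)) = False
          E ∨ ¬E = True
            ¬E = True
        E ∨ (U → R) = True
          U → R = True
    ¬((((¬D → ¬C) ∨ ¬R) → (¬C ∨ U))) = True
      ((¬D → ¬C) ∨ ¬R) → (¬C ∨ U) = False
        (¬D → ¬C) ∨ ¬R = True
          ¬D → ¬C = True
            ¬D = False
            ¬C = False
          ¬R = True
        ¬C ∨ U = False
          ¬C = False
The formula evaluates to True.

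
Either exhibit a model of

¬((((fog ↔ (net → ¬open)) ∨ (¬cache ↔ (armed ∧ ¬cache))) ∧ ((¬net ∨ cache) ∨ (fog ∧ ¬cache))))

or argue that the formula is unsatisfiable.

armed=F; open=T; fog=T; net=T; cache=F

  ¬((((fog ↔ (net → ¬open)) ∨ (¬cache ↔ (armed ∧ ¬cache))) ∧ ((¬net ∨ cache) ∨ (fog ∧ ¬cache)))) = True
    ((fog ↔ (net → ¬open)) ∨ (¬cache ↔ (armed ∧ ¬cache))) ∧ ((¬net ∨ cache) ∨ (fog ∧ ¬cache)) = False
      (fog ↔ (net → ¬open)) ∨ (¬cache ↔ (armed ∧ ¬cache)) = False
        fog ↔ (net → ¬open) = False
          net → ¬open = False
            ¬open = False
        ¬cache ↔ (armed ∧ ¬cache) = False
          ¬cache = True
          armed ∧ ¬cache = False
            ¬cache = True
      (¬net ∨ cache) ∨ (fog ∧ ¬cache) = True
        ¬net ∨ cache = False
          ¬net = False
        fog ∧ ¬cache = True
          ¬cache = True
The formula evaluates to True.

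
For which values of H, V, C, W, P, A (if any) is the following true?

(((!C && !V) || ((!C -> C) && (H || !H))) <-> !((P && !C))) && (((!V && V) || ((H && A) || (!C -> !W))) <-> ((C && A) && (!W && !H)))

H = False; V = False; C = True; W = False; P = True; A = True

  ((!C && !V) || ((!C -> C) && (H || !H))) <-> !((P && !C)) = True
    (!C && !V) || ((!C -> C) && (H || !H)) = True
      !C && !V = False
        !C = False
        !V = True
      (!C -> C) && (H || !H) = True
        !C -> C = True
          !C = False
        H || !H = True
          !H = True
    !((P && !C)) = True
      P && !C = False
        !C = False
  ((!V && V) || ((H && A) || (!C -> !W))) <-> ((C && A) && (!W && !H)) = True
    (!V && V) || ((H && A) || (!C -> !W)) = True
      !V && V = False
        !V = True
      (H && A) || (!C -> !W) = True
        H && A = False
        !C -> !W = True
          !C = False
          !W = True
    (C && A) && (!W && !H) = True
      C && A = True
      !W && !H = True
        !W = True
        !H = True
Both conjuncts True, so the formula holds.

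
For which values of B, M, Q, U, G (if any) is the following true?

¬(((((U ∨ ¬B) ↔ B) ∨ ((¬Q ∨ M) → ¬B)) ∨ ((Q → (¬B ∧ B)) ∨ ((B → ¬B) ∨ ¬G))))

B: True; M: True; Q: True; U: False; G: True

  ¬(((((U ∨ ¬B) ↔ B) ∨ ((¬Q ∨ M) → ¬B)) ∨ ((Q → (¬B ∧ B)) ∨ ((B → ¬B) ∨ ¬G)))) = True
    (((U ∨ ¬B) ↔ B) ∨ ((¬Q ∨ M) → ¬B)) ∨ ((Q → (¬B ∧ B)) ∨ ((B → ¬B) ∨ ¬G)) = False
      ((U ∨ ¬B) ↔ B) ∨ ((¬Q ∨ M) → ¬B) = False
        (U ∨ ¬B) ↔ B = False
          U ∨ ¬B = False
            ¬B = False
        (¬Q ∨ M) → ¬B = False
          ¬Q ∨ M = True
            ¬Q = False
          ¬B = False
      (Q → (¬B ∧ B)) ∨ ((B → ¬B) ∨ ¬G) = False
        Q → (¬B ∧ B) = False
          ¬B ∧ B = False
            ¬B = False
        (B → ¬B) ∨ ¬G = False
          B → ¬B = False
            ¬B = False
          ¬G = False
The formula evaluates to True.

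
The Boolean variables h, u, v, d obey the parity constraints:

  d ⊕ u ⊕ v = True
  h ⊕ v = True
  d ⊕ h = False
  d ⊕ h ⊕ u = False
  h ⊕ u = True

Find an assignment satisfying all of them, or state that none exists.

h = True, u = False, v = False, d = True

d ⊕ u ⊕ v = T ⊕ F ⊕ F = True ✓
h ⊕ v = T ⊕ F = True ✓
d ⊕ h = T ⊕ T = False ✓
d ⊕ h ⊕ u = T ⊕ T ⊕ F = False ✓
h ⊕ u = T ⊕ F = True ✓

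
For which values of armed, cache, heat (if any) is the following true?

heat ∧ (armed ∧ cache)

armed = True; cache = True; heat = True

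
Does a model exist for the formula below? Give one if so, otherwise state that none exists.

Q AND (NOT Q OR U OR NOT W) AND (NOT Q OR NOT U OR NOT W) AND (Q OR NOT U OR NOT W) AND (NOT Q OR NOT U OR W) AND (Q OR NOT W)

U = False, W = False, Q = True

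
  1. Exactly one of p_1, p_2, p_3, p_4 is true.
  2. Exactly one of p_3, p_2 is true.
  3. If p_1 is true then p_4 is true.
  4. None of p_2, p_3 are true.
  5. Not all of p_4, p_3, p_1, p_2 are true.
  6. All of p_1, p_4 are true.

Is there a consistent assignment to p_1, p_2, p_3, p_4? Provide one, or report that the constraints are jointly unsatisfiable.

Case p_2 = True:
  Constraint (4) is violated (p_2=T) — contradiction.
Case p_2 = False:
  (2) with p_2=F forces p_3 = True.
  Constraint (4) is violated (p_3=T) — contradiction.
Both cases fail — unsatisfiable.

The formula is unsatisfiable.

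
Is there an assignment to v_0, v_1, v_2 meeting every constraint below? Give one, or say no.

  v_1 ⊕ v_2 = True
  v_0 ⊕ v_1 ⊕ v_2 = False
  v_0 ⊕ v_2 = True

v_0 = True, v_1 = True, v_2 = False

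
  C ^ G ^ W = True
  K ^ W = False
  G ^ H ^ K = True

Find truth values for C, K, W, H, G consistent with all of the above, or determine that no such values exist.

C = True; K = True; W = True; H = True; G = True

C ^ G ^ W = T ^ T ^ T = True ✓
K ^ W = T ^ T = False ✓
G ^ H ^ K = T ^ T ^ T = True ✓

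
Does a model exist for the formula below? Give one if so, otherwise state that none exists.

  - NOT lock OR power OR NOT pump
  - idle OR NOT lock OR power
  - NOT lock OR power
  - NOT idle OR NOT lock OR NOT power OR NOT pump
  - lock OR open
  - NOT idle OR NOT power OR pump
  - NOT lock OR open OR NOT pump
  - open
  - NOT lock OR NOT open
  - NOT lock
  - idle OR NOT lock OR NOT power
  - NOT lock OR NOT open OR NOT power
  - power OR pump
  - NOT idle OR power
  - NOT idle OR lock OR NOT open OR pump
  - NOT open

Unsatisfiable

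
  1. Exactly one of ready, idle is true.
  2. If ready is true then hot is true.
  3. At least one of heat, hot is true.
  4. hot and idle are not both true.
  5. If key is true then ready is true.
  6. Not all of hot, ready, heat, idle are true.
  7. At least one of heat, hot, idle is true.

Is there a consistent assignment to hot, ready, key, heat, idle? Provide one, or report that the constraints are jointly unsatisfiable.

hot=T; ready=T; key=F; heat=F; idle=F

  (1) {ready, idle}: 1 true — exactly one ✓
  (2) ready=T ⇒ hot: T ✓
  (3) {heat, hot}: 1 true — at least one ✓
  (4) hot=T, idle=F — not both ✓
  (5) key=F ⇒ ready: vacuous ✓
  (6) {hot, ready, heat, idle}: 2/4 true — not all ✓
  (7) {heat, hot, idle}: 1 true — at least one ✓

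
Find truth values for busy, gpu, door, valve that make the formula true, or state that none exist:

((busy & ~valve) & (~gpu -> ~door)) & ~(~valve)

The formula is unsatisfiable.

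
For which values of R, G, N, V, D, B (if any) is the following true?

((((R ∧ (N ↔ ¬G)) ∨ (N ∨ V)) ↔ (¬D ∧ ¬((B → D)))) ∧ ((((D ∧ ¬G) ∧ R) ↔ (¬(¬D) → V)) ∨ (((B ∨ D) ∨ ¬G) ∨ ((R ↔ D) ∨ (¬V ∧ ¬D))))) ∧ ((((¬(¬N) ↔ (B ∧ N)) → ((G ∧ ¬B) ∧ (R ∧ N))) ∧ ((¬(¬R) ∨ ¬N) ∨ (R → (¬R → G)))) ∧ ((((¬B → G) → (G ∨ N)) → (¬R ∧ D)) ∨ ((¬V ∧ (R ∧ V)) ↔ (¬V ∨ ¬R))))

Case N = True: the formula simplifies to ((¬D ∧ ¬((B → D))) ∧ ((((D ∧ ¬G) ∧ R) ↔ (¬(¬D) → V)) ∨ (((B ∨ D) ∨ ¬G) ∨ ((R ↔ D) ∨ (¬V ∧ ¬D))))) ∧ (((B → ((G ∧ ¬B) ∧ R)) ∧ (¬(¬R) ∨ (R → (¬R → G)))) ∧ ((¬R ∧ D) ∨ ((¬V ∧ (R ∧ V)) ↔ (¬V ∨ ¬R)))).
  B = True: the conjunct B → ((G ∧ ¬B) ∧ R) becomes True → (False ∧ R) = False.
  B = False: the conjunct ¬((B → D)) becomes ¬((False → D)) = False.
Case N = False: the conjunct (¬(¬N) ↔ (B ∧ N)) → ((G ∧ ¬B) ∧ (R ∧ N)) becomes (False ↔ False) → ((G ∧ ¬B) ∧ False) = False.
Both cases fail — unsatisfiable.

Unsatisfiable — no assignment works.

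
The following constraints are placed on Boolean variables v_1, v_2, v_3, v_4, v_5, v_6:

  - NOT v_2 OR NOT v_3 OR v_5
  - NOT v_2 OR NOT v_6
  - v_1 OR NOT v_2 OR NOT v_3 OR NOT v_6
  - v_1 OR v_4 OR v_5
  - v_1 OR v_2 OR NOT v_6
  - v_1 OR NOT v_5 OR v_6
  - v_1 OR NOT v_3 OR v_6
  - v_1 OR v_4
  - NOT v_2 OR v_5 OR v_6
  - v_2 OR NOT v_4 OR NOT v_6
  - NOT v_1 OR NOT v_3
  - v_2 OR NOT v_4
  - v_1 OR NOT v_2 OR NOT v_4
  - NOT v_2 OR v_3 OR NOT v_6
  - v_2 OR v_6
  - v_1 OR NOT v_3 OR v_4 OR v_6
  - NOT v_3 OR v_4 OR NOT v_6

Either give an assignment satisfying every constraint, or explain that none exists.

Try v_1 = False:
  (v_1 OR v_4) forces v_4 = True.
  (v_2 OR NOT v_4) forces v_2 = True.
  clause (v_1 OR NOT v_2 OR NOT v_4) is falsified — backtrack.
So v_1 = True.
  then (NOT v_1 OR NOT v_3) forces v_3 = False.
Set v_2 = True.
  then (NOT v_2 OR NOT v_6) forces v_6 = False.
  then (NOT v_2 OR v_5 OR v_6) forces v_5 = True.
Set v_4 = True.
All clauses satisfied.

v_1: True, v_2: True, v_3: False, v_4: True, v_5: True, v_6: False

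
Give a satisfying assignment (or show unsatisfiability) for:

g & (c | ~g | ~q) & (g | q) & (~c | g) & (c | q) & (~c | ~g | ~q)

Unit clause (g) forces g = True.
Try c = False:
  (c | ~g | ~q) forces q = False.
  clause (c | q) is falsified — backtrack.
So c = True.
  then (~c | ~g | ~q) forces q = False.
All clauses satisfied.

c: True, g: True, q: False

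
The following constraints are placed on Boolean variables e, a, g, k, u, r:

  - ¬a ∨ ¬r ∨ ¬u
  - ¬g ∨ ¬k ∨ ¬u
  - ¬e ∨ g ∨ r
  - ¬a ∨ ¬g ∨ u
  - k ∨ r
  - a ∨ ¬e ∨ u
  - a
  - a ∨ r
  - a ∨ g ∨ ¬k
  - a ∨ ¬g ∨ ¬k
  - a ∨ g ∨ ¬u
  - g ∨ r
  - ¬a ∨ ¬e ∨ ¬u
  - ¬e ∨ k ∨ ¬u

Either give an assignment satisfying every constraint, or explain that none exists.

e = True, a = True, g = False, k = True, u = False, r = True

Unit clause (a) forces a = True.
Set e = True.
  then (¬a ∨ ¬e ∨ ¬u) forces u = False.
  then (¬a ∨ ¬g ∨ u) forces g = False.
  then (g ∨ r) forces r = True.
Set k = True.
All clauses satisfied.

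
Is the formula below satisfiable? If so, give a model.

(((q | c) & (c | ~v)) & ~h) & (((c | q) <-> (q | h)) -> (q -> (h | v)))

v = False, h = False, q = False, c = True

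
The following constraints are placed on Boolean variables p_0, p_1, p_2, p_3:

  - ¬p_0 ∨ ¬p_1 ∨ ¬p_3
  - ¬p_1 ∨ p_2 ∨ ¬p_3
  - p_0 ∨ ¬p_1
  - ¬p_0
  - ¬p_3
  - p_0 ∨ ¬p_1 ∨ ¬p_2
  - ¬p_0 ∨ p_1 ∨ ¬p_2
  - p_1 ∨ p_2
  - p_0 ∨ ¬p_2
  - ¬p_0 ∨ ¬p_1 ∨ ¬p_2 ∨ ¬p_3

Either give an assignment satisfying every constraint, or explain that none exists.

Unsatisfiable

Case p_0 = True:
  Clause (¬p_0) is falsified — contradiction.
Case p_0 = False:
  (p_0 ∨ ¬p_1) forces p_1 = False.
  (¬p_3) forces p_3 = False.
  (p_1 ∨ p_2) forces p_2 = True.
  Clause (p_0 ∨ ¬p_2) is falsified — contradiction.
Both cases fail, so the formula is unsatisfiable.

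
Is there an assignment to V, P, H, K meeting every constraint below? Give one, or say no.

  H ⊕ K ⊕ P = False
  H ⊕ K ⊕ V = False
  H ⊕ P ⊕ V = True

V=T; P=T; H=T; K=F

H ⊕ K ⊕ P = T ⊕ F ⊕ T = False ✓
H ⊕ K ⊕ V = T ⊕ F ⊕ T = False ✓
H ⊕ P ⊕ V = T ⊕ T ⊕ T = True ✓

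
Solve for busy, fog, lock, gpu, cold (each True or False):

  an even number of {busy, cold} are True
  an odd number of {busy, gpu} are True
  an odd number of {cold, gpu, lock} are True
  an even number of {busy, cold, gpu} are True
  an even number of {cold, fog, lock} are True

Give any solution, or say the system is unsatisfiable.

busy = True; fog = True; lock = False; gpu = False; cold = True

{busy, cold}: 2 true → even ✓
{busy, gpu}: 1 true → odd ✓
{cold, gpu, lock}: 1 true → odd ✓
{busy, cold, gpu}: 2 true → even ✓
{cold, fog, lock}: 2 true → even ✓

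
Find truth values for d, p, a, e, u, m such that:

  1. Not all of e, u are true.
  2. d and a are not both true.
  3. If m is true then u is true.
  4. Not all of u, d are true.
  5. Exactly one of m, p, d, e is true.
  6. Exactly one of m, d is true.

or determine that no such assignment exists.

d = True; p = False; a = False; e = False; u = False; m = False

  (1) {e, u}: 0/2 true — not all ✓
  (2) d=T, a=F — not both ✓
  (3) m=F ⇒ u: vacuous ✓
  (4) {u, d}: 1/2 true — not all ✓
  (5) {m, p, d, e}: 1 true — exactly one ✓
  (6) {m, d}: 1 true — exactly one ✓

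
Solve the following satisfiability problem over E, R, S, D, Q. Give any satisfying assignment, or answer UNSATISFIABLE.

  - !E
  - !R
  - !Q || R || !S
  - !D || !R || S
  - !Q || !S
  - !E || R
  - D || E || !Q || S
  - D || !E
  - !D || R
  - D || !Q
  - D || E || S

E = False, R = False, S = True, D = False, Q = False

Unit clause (!E) forces E = False.
Unit clause (!R) forces R = False.
In (!D || R) only !D is left, so D = False.
In (D || !Q) only !Q is left, so Q = False.
In (D || E || S) only S is left, so S = True.
All clauses satisfied.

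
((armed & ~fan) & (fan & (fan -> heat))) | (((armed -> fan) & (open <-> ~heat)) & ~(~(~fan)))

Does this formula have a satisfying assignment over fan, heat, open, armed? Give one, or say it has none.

fan = False, heat = False, open = True, armed = False

  ((armed & ~fan) & (fan & (fan -> heat))) | (((armed -> fan) & (open <-> ~heat)) & ~(~(~fan))) = True
    (armed & ~fan) & (fan & (fan -> heat)) = False
      armed & ~fan = False
        ~fan = True
      fan & (fan -> heat) = False
        fan -> heat = True
    ((armed -> fan) & (open <-> ~heat)) & ~(~(~fan)) = True
      (armed -> fan) & (open <-> ~heat) = True
        armed -> fan = True
        open <-> ~heat = True
          ~heat = True
      ~(~(~fan)) = True
        ~(~fan) = False
          ~fan = True
The formula evaluates to True.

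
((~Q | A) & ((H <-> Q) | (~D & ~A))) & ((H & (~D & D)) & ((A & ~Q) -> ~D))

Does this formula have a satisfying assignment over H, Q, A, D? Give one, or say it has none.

Unsatisfiable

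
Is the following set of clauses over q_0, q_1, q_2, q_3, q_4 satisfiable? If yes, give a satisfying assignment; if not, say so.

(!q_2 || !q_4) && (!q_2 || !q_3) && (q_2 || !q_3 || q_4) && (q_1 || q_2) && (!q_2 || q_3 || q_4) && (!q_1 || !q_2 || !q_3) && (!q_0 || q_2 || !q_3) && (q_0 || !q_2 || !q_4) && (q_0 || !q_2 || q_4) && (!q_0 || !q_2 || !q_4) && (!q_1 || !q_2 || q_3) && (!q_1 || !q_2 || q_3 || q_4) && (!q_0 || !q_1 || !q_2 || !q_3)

Set q_0 = True.
Set q_1 = True.
Try q_2 = True:
  (!q_2 || !q_4) forces q_4 = False.
  (!q_2 || !q_3) forces q_3 = False.
  clause (!q_2 || q_3 || q_4) is falsified — backtrack.
So q_2 = False.
  then (!q_0 || q_2 || !q_3) forces q_3 = False.
Set q_4 = False.
All clauses satisfied.

q_0=T, q_1=T, q_2=F, q_3=F, q_4=F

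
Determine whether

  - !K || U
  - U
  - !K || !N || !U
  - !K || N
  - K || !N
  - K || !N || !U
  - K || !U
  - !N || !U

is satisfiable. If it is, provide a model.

Unsatisfiable — no assignment works.

Case U = True:
  (K || !U) forces K = True.
  (!K || !N || !U) forces N = False.
  Clause (!K || N) is falsified — contradiction.
Case U = False:
  Clause (U) is falsified — contradiction.
Both cases fail, so the formula is unsatisfiable.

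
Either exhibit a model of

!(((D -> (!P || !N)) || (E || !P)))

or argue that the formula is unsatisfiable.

P = True; E = False; N = True; D = True

  !(((D -> (!P || !N)) || (E || !P))) = True
    (D -> (!P || !N)) || (E || !P) = False
      D -> (!P || !N) = False
        !P || !N = False
          !P = False
          !N = False
      E || !P = False
        !P = False
The formula evaluates to True.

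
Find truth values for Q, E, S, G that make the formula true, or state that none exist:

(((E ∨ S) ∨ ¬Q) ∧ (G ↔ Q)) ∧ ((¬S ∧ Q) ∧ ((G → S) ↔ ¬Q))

Q: True, E: True, S: False, G: True

  ((E ∨ S) ∨ ¬Q) ∧ (G ↔ Q) = True
    (E ∨ S) ∨ ¬Q = True
      E ∨ S = True
      ¬Q = False
    G ↔ Q = True
  (¬S ∧ Q) ∧ ((G → S) ↔ ¬Q) = True
    ¬S ∧ Q = True
      ¬S = True
    (G → S) ↔ ¬Q = True
      G → S = False
      ¬Q = False
Both conjuncts True, so the formula holds.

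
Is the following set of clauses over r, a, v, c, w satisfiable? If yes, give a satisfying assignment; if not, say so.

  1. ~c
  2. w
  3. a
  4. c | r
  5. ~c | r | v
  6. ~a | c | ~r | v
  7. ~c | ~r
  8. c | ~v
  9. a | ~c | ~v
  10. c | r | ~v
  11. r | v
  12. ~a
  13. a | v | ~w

The formula is unsatisfiable.

Case a = True:
  Clause (~a) is falsified — contradiction.
Case a = False:
  Clause (a) is falsified — contradiction.
Both cases fail, so the formula is unsatisfiable.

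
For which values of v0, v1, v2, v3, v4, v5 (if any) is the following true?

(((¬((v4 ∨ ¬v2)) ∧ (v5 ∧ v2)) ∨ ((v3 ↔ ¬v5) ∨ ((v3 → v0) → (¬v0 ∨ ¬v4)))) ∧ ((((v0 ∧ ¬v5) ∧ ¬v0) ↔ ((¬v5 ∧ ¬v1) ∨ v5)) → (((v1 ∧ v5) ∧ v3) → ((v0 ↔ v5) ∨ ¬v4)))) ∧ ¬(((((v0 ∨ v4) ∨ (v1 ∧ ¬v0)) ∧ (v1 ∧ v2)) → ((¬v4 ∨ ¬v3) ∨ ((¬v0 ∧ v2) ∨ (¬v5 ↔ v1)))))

Unsatisfiable — no assignment works.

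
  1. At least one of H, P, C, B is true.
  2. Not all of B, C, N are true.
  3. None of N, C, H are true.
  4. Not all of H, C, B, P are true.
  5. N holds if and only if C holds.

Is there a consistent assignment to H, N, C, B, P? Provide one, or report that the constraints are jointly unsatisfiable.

H = False, N = False, C = False, B = True, P = True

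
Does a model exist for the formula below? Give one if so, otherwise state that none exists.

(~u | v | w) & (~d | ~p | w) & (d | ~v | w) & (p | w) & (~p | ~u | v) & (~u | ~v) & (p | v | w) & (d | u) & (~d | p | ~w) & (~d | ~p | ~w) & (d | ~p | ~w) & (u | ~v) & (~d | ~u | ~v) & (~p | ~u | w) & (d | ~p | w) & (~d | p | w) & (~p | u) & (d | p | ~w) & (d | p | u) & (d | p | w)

Unsatisfiable — no assignment works.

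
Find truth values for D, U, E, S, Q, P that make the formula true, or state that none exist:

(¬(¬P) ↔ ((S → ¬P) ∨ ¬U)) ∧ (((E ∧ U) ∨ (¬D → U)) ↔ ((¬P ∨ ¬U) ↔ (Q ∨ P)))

D: True, U: False, E: True, S: True, Q: True, P: True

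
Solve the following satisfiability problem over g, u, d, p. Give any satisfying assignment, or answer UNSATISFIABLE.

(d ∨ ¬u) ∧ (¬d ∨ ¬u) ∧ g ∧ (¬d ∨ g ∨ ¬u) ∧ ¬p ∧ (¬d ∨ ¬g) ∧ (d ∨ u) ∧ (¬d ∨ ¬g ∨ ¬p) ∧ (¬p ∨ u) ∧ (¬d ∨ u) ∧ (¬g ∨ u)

Case u = True:
  (d ∨ ¬u) forces d = True.
  Clause (¬d ∨ ¬u) is falsified — contradiction.
Case u = False:
  (g) forces g = True.
  Clause (¬g ∨ u) is falsified — contradiction.
Both cases fail, so the formula is unsatisfiable.

No satisfying assignment exists.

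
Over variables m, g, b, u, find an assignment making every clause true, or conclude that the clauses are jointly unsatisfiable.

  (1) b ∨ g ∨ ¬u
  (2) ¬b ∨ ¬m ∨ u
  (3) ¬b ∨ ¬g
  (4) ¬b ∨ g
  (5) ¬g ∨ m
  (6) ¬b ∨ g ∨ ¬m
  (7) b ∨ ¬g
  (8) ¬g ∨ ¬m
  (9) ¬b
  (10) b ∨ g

UNSATISFIABLE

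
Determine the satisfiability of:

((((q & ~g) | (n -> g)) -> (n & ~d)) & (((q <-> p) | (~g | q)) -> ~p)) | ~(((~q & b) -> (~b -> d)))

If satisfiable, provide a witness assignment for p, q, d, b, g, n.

p = False; q = False; d = True; b = False; g = False; n = True

  ((((q & ~g) | (n -> g)) -> (n & ~d)) & (((q <-> p) | (~g | q)) -> ~p)) | ~(((~q & b) -> (~b -> d))) = True
    (((q & ~g) | (n -> g)) -> (n & ~d)) & (((q <-> p) | (~g | q)) -> ~p) = True
      ((q & ~g) | (n -> g)) -> (n & ~d) = True
        (q & ~g) | (n -> g) = False
          q & ~g = False
            ~g = True
          n -> g = False
        n & ~d = False
          ~d = False
      ((q <-> p) | (~g | q)) -> ~p = True
        (q <-> p) | (~g | q) = True
          q <-> p = True
          ~g | q = True
            ~g = True
        ~p = True
    ~(((~q & b) -> (~b -> d))) = False
      (~q & b) -> (~b -> d) = True
        ~q & b = False
          ~q = True
        ~b -> d = True
          ~b = True
The formula evaluates to True.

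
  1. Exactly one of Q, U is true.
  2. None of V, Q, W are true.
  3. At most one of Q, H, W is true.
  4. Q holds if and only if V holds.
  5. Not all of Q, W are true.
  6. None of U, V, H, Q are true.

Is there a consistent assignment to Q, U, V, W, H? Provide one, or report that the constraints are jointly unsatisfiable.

Case Q = True:
  Constraint (2) is violated (Q=T) — contradiction.
Case Q = False:
  (1) with Q=F forces U = True.
  Constraint (6) is violated (U=T) — contradiction.
Both cases fail — unsatisfiable.

The formula is unsatisfiable.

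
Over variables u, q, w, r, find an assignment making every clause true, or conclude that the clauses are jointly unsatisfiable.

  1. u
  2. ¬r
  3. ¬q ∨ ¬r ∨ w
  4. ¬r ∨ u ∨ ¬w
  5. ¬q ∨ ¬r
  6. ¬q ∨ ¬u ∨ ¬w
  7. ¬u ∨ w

u = True; q = False; w = True; r = False

Unit clause (u) forces u = True.
Unit clause (¬r) forces r = False.
In (¬u ∨ w) only w is left, so w = True.
In (¬q ∨ ¬u ∨ ¬w) only ¬q is left, so q = False.
Check each clause:
  (u): u holds.
  (¬r): ¬r holds.
  (¬q ∨ ¬r ∨ w): ¬q holds.
  (¬r ∨ u ∨ ¬w): ¬r holds.
  (¬q ∨ ¬r): ¬q holds.
  (¬q ∨ ¬u ∨ ¬w): ¬q holds.
  (¬u ∨ w): w holds.
All clauses satisfied.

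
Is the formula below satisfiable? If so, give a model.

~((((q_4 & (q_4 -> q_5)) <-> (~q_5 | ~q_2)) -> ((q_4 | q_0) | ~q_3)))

q_0 = False; q_2 = True; q_3 = True; q_4 = False; q_5 = True

  ~((((q_4 & (q_4 -> q_5)) <-> (~q_5 | ~q_2)) -> ((q_4 | q_0) | ~q_3))) = True
    ((q_4 & (q_4 -> q_5)) <-> (~q_5 | ~q_2)) -> ((q_4 | q_0) | ~q_3) = False
      (q_4 & (q_4 -> q_5)) <-> (~q_5 | ~q_2) = True
        q_4 & (q_4 -> q_5) = False
          q_4 -> q_5 = True
        ~q_5 | ~q_2 = False
          ~q_5 = False
          ~q_2 = False
      (q_4 | q_0) | ~q_3 = False
        q_4 | q_0 = False
        ~q_3 = False
The formula evaluates to True.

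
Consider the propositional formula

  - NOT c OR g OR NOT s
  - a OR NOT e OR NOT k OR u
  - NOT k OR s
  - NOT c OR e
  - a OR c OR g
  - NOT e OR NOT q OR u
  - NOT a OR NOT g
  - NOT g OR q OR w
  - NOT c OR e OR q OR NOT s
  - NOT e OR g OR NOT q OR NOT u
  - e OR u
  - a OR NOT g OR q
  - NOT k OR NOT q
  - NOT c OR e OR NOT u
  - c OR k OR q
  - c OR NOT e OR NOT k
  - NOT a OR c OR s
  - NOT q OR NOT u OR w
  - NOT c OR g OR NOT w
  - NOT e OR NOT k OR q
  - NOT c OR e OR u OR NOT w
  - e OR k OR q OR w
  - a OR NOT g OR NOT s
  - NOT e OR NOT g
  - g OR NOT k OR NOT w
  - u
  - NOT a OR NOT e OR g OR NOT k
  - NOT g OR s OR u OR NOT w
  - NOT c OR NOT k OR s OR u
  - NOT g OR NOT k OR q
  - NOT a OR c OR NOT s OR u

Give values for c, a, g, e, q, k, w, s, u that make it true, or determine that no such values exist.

c = False, a = True, g = False, e = False, q = False, k = True, w = False, s = True, u = True

Unit clause (u) forces u = True.
Set c = False.
Set a = True.
  then (NOT a OR NOT g) forces g = False.
  then (NOT a OR c OR s) forces s = True.
Try e = True:
  (NOT e OR g OR NOT q OR NOT u) forces q = False.
  (c OR k OR q) forces k = True.
  clause (c OR NOT e OR NOT k) is falsified — backtrack.
So e = False.
Set q = False.
  then (c OR k OR q) forces k = True.
  then (g OR NOT k OR NOT w) forces w = False.
All clauses satisfied.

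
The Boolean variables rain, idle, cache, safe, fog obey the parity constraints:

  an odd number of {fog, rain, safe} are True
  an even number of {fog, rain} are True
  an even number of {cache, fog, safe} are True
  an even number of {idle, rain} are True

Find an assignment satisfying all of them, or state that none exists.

rain: False, idle: False, cache: True, safe: True, fog: False

{fog, rain, safe}: 1 true → odd ✓
{fog, rain}: 0 true → even ✓
{cache, fog, safe}: 2 true → even ✓
{idle, rain}: 0 true → even ✓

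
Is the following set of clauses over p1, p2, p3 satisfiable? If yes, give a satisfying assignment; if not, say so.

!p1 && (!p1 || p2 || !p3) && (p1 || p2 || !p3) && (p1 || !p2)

Unit clause (!p1) forces p1 = False.
In (p1 || !p2) only !p2 is left, so p2 = False.
In (p1 || p2 || !p3) only !p3 is left, so p3 = False.
Check each clause:
  (!p1): !p1 holds.
  (!p1 || p2 || !p3): !p1 holds.
  (p1 || p2 || !p3): !p3 holds.
  (p1 || !p2): !p2 holds.
All clauses satisfied.

p1 = False; p2 = False; p3 = False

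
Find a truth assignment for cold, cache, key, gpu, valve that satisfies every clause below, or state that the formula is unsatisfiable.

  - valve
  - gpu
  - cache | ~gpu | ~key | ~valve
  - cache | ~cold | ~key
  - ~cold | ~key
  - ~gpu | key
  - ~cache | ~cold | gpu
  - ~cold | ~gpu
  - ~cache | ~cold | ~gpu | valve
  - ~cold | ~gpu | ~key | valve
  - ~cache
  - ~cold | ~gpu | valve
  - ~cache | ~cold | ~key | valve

Case cache = True:
  Clause (~cache) is falsified — contradiction.
Case cache = False:
  (valve) forces valve = True.
  (gpu) forces gpu = True.
  (cache | ~gpu | ~key | ~valve) forces key = False.
  Clause (~gpu | key) is falsified — contradiction.
Both cases fail, so the formula is unsatisfiable.

UNSATISFIABLE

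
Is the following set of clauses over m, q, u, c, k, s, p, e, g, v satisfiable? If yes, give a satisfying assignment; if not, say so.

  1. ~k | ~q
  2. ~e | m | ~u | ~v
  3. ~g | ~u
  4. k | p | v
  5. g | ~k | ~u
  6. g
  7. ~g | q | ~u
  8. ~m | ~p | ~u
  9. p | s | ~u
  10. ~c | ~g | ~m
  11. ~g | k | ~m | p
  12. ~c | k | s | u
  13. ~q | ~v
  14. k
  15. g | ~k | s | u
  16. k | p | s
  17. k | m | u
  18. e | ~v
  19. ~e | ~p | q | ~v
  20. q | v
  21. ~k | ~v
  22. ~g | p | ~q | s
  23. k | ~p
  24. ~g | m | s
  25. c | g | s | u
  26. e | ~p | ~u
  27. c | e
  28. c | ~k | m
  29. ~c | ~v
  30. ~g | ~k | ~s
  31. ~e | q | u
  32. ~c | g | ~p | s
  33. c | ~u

Case k = True:
  (~k | ~q) forces q = False.
  (g) forces g = True.
  (~g | ~u) forces u = False.
  (q | v) forces v = True.
  Clause (~k | ~v) is falsified — contradiction.
Case k = False:
  Clause (k) is falsified — contradiction.
Both cases fail, so the formula is unsatisfiable.

Unsatisfiable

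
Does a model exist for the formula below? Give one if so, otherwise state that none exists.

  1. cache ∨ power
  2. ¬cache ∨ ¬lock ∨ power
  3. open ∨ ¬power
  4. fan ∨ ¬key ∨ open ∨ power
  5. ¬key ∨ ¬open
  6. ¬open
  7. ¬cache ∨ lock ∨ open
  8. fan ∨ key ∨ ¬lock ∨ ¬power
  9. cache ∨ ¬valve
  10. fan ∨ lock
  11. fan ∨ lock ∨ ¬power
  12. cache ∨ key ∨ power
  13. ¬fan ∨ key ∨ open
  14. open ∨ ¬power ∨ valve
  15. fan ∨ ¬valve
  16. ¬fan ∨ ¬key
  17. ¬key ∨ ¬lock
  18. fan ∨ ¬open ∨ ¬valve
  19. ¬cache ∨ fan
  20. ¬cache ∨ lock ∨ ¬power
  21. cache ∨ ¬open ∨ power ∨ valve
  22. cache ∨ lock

No satisfying assignment exists.

Case open = True:
  Clause (¬open) is falsified — contradiction.
Case open = False:
  (open ∨ ¬power) forces power = False.
  (cache ∨ power) forces cache = True.
  (¬cache ∨ ¬lock ∨ power) forces lock = False.
  Clause (¬cache ∨ lock ∨ open) is falsified — contradiction.
Both cases fail, so the formula is unsatisfiable.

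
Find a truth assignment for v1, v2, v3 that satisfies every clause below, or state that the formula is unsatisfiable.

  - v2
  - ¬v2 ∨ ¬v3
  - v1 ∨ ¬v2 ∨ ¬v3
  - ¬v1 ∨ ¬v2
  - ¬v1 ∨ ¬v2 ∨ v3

v1 = False, v2 = True, v3 = False

Unit clause (v2) forces v2 = True.
In (¬v2 ∨ ¬v3) only ¬v3 is left, so v3 = False.
In (¬v1 ∨ ¬v2) only ¬v1 is left, so v1 = False.
All clauses satisfied.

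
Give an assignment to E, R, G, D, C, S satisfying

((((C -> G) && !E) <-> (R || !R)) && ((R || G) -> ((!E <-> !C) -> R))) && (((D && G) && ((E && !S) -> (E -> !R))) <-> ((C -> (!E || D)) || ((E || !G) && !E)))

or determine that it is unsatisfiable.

E = False, R = True, G = True, D = True, C = False, S = False

  (((C -> G) && !E) <-> (R || !R)) && ((R || G) -> ((!E <-> !C) -> R)) = True
    ((C -> G) && !E) <-> (R || !R) = True
      (C -> G) && !E = True
        C -> G = True
        !E = True
      R || !R = True
        !R = False
    (R || G) -> ((!E <-> !C) -> R) = True
      R || G = True
      (!E <-> !C) -> R = True
        !E <-> !C = True
          !E = True
          !C = True
  ((D && G) && ((E && !S) -> (E -> !R))) <-> ((C -> (!E || D)) || ((E || !G) && !E)) = True
    (D && G) && ((E && !S) -> (E -> !R)) = True
      D && G = True
      (E && !S) -> (E -> !R) = True
        E && !S = False
          !S = True
        E -> !R = True
          !R = False
    (C -> (!E || D)) || ((E || !G) && !E) = True
      C -> (!E || D) = True
        !E || D = True
          !E = True
      (E || !G) && !E = False
        E || !G = False
          !G = False
        !E = True
Both conjuncts True, so the formula holds.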